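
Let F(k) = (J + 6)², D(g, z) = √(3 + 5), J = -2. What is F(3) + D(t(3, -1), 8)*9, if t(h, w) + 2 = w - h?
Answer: 16 + 18*√2 ≈ 41.456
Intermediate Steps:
t(h, w) = -2 + w - h (t(h, w) = -2 + (w - h) = -2 + w - h)
D(g, z) = 2*√2 (D(g, z) = √8 = 2*√2)
F(k) = 16 (F(k) = (-2 + 6)² = 4² = 16)
F(3) + D(t(3, -1), 8)*9 = 16 + (2*√2)*9 = 16 + 18*√2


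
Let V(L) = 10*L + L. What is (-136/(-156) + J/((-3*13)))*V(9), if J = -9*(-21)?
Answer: -5115/13 ≈ -393.46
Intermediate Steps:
V(L) = 11*L
J = 189
(-136/(-156) + J/((-3*13)))*V(9) = (-136/(-156) + 189/((-3*13)))*(11*9) = (-136*(-1/156) + 189/(-39))*99 = (34/39 + 189*(-1/39))*99 = (34/39 - 63/13)*99 = -155/39*99 = -5115/13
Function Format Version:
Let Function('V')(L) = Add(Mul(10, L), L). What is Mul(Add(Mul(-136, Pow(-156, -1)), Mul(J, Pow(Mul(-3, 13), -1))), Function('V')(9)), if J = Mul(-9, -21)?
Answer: Rational(-5115, 13) ≈ -393.46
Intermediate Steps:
Function('V')(L) = Mul(11, L)
J = 189
Mul(Add(Mul(-136, Pow(-156, -1)), Mul(J, Pow(Mul(-3, 13), -1))), Function('V')(9)) = Mul(Add(Mul(-136, Pow(-156, -1)), Mul(189, Pow(Mul(-3, 13), -1))), Mul(11, 9)) = Mul(Add(Mul(-136, Rational(-1, 156)), Mul(189, Pow(-39, -1))), 99) = Mul(Add(Rational(34, 39), Mul(189, Rational(-1, 39))), 99) = Mul(Add(Rational(34, 39), Rational(-63, 13)), 99) = Mul(Rational(-155, 39), 99) = Rational(-5115, 13)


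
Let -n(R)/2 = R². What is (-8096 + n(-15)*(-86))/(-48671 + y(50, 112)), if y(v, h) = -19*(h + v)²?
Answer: -30604/547307 ≈ -0.055917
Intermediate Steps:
n(R) = -2*R²
(-8096 + n(-15)*(-86))/(-48671 + y(50, 112)) = (-8096 - 2*(-15)²*(-86))/(-48671 - 19*(112 + 50)²) = (-8096 - 2*225*(-86))/(-48671 - 19*162²) = (-8096 - 450*(-86))/(-48671 - 19*26244) = (-8096 + 38700)/(-48671 - 498636) = 30604/(-547307) = 30604*(-1/547307) = -30604/547307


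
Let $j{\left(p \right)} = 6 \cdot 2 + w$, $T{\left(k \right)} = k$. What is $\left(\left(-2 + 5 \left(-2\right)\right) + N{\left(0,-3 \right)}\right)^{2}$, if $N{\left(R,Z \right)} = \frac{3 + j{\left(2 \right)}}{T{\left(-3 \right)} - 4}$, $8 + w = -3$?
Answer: $\frac{7744}{49} \approx 158.04$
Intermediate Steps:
$w = -11$ ($w = -8 - 3 = -11$)
$j{\left(p \right)} = 1$ ($j{\left(p \right)} = 6 \cdot 2 - 11 = 12 - 11 = 1$)
$N{\left(R,Z \right)} = - \frac{4}{7}$ ($N{\left(R,Z \right)} = \frac{3 + 1}{-3 - 4} = \frac{4}{-7} = 4 \left(- \frac{1}{7}\right) = - \frac{4}{7}$)
$\left(\left(-2 + 5 \left(-2\right)\right) + N{\left(0,-3 \right)}\right)^{2} = \left(\left(-2 + 5 \left(-2\right)\right) - \frac{4}{7}\right)^{2} = \left(\left(-2 - 10\right) - \frac{4}{7}\right)^{2} = \left(-12 - \frac{4}{7}\right)^{2} = \left(- \frac{88}{7}\right)^{2} = \frac{7744}{49}$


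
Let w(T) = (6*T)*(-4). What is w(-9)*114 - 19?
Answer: 24605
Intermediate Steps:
w(T) = -24*T
w(-9)*114 - 19 = -24*(-9)*114 - 19 = 216*114 - 19 = 24624 - 19 = 24605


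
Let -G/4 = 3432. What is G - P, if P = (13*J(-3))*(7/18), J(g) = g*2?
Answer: -41093/3 ≈ -13698.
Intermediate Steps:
J(g) = 2*g
G = -13728 (G = -4*3432 = -13728)
P = -91/3 (P = (13*(2*(-3)))*(7/18) = (13*(-6))*(7*(1/18)) = -78*7/18 = -91/3 ≈ -30.333)
G - P = -13728 - 1*(-91/3) = -13728 + 91/3 = -41093/3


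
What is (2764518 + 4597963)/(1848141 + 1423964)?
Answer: 7362481/3272105 ≈ 2.2501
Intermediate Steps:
(2764518 + 4597963)/(1848141 + 1423964) = 7362481/3272105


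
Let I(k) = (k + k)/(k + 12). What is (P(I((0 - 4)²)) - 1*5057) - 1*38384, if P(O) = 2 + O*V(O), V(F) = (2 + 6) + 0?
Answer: -304009/7 ≈ -43430.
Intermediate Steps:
V(F) = 8 (V(F) = 8 + 0 = 8)
I(k) = 2*k/(12 + k) (I(k) = (2*k)/(12 + k) = 2*k/(12 + k))
P(O) = 2 + 8*O (P(O) = 2 + O*8 = 2 + 8*O)
(P(I((0 - 4)²)) - 1*5057) - 1*38384 = ((2 + 8*(2*(0 - 4)²/(12 + (0 - 4)²))) - 1*5057) - 1*38384 = ((2 + 8*(2*(-4)²/(12 + (-4)²))) - 5057) - 38384 = ((2 + 8*(2*16/(12 + 16))) - 5057) - 38384 = ((2 + 8*(2*16/28)) - 5057) - 38384 = ((2 + 8*(2*16*(1/28))) - 5057) - 38384 = ((2 + 8*(8/7)) - 5057) - 38384 = ((2 + 64/7) - 5057) - 38384 = (78/7 - 5057) - 38384 = -35321/7 - 38384 = -304009/7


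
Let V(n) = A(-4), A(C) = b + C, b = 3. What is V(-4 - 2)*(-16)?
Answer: 16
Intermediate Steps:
A(C) = 3 + C
V(n) = -1 (V(n) = 3 - 4 = -1)
V(-4 - 2)*(-16) = -1*(-16) = 16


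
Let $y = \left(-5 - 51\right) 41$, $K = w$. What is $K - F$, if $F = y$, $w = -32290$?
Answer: $-29994$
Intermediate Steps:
$K = -32290$
$y = -2296$ ($y = \left(-56\right) 41 = -2296$)
$F = -2296$
$K - F = -32290 - -2296 = -32290 + 2296 = -29994$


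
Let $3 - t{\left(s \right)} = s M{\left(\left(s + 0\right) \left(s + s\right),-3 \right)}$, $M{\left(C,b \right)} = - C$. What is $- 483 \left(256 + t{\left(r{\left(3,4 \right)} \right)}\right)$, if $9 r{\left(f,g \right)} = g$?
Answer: $- \frac{30419179}{243} \approx -1.2518 \cdot 10^{5}$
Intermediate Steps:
$r{\left(f,g \right)} = \frac{g}{9}$
$t{\left(s \right)} = 3 + 2 s^{3}$ ($t{\left(s \right)} = 3 - s \left(- \left(s + 0\right) \left(s + s\right)\right) = 3 - s \left(- s 2 s\right) = 3 - s \left(- 2 s^{2}\right) = 3 - - 2 s^{3} = 3 + 2 s^{3}$)
$- 483 \left(256 + t{\left(r{\left(3,4 \right)} \right)}\right) = - 483 \left(256 + \left(3 + 2 \left(\frac{1}{9} \cdot 4\right)^{3}\right)\right) = - 483 \left(256 + \left(3 + 2 \left(\frac{4}{9}\right)^{3}\right)\right) = - 483 \left(256 + \left(3 + 2 \cdot \frac{64}{729}\right)\right) = - 483 \left(256 + \left(3 + \frac{128}{729}\right)\right) = - 483 \left(256 + \frac{2315}{729}\right) = \left(-483\right) \frac{188939}{729} = - \frac{30419179}{243}$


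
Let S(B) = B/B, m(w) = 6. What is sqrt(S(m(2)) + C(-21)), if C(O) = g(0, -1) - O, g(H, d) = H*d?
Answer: sqrt(22) ≈ 4.6904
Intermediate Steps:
S(B) = 1
C(O) = -O (C(O) = 0*(-1) - O = 0 - O = -O)
sqrt(S(m(2)) + C(-21)) = sqrt(1 - 1*(-21)) = sqrt(1 + 21) = sqrt(22)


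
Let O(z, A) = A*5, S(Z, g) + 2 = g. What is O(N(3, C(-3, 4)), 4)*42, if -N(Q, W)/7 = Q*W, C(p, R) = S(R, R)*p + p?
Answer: 840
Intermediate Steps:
S(Z, g) = -2 + g
C(p, R) = p + p*(-2 + R) (C(p, R) = (-2 + R)*p + p = p*(-2 + R) + p = p + p*(-2 + R))
N(Q, W) = -7*Q*W
O(z, A) = 5*A
O(N(3, C(-3, 4)), 4)*42 = (5*4)*42 = 20*42 = 840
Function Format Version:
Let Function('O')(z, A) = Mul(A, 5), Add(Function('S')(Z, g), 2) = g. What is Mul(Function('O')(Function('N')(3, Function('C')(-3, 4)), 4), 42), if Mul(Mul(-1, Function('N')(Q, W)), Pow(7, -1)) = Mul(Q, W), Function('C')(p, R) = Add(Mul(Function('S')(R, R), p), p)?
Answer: 840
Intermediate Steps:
Function('S')(Z, g) = Add(-2, g)
Function('C')(p, R) = Add(p, Mul(p, Add(-2, R))) (Function('C')(p, R) = Add(Mul(Add(-2, R), p), p) = Add(Mul(p, Add(-2, R)), p) = Add(p, Mul(p, Add(-2, R))))
Function('N')(Q, W) = Mul(-7, Q, W) (Function('N')(Q, W) = Mul(-7, Mul(Q, W)) = Mul(-7, Q, W))
Function('O')(z, A) = Mul(5, A)
Mul(Function('O')(Function('N')(3, Function('C')(-3, 4)), 4), 42) = Mul(Mul(5, 4), 42) = Mul(20, 42) = 840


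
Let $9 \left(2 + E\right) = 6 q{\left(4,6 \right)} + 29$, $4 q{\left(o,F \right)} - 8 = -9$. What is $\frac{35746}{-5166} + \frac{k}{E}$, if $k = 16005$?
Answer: $\frac{743796883}{49077} \approx 15156.0$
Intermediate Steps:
$q{\left(o,F \right)} = - \frac{1}{4}$ ($q{\left(o,F \right)} = 2 + \frac{1}{4} \left(-9\right) = 2 - \frac{9}{4} = - \frac{1}{4}$)
$E = \frac{19}{18}$ ($E = -2 + \frac{6 \left(- \frac{1}{4}\right) + 29}{9} = -2 + \frac{- \frac{3}{2} + 29}{9} = -2 + \frac{1}{9} \cdot \frac{55}{2} = -2 + \frac{55}{18} = \frac{19}{18} \approx 1.0556$)
$\frac{35746}{-5166} + \frac{k}{E} = \frac{35746}{-5166} + \frac{16005}{\frac{19}{18}} = 35746 \left(- \frac{1}{5166}\right) + 16005 \cdot \frac{18}{19} = - \frac{17873}{2583} + \frac{288090}{19} = \frac{743796883}{49077}$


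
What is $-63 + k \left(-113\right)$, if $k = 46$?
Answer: $-5261$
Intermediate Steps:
$-63 + k \left(-113\right) = -63 + 46 \left(-113\right) = -63 - 5198 = -5261$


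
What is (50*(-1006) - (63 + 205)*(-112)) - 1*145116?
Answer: -165400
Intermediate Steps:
(50*(-1006) - (63 + 205)*(-112)) - 1*145116 = (-50300 - 268*(-112)) - 145116 = (-50300 - 1*(-30016)) - 145116 = (-50300 + 30016) - 145116 = -20284 - 145116 = -165400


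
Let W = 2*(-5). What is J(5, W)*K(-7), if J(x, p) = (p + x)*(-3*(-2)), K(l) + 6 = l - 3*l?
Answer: -240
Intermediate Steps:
K(l) = -6 - 2*l (K(l) = -6 + (l - 3*l) = -6 - 2*l)
W = -10
J(x, p) = 6*p + 6*x (J(x, p) = (p + x)*6 = 6*p + 6*x)
J(5, W)*K(-7) = (6*(-10) + 6*5)*(-6 - 2*(-7)) = (-60 + 30)*(-6 + 14) = -30*8 = -240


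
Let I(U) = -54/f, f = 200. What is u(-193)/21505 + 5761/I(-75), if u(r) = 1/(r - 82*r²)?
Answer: -37843668844635527/1773614057985 ≈ -21337.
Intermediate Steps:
I(U) = -27/100 (I(U) = -54/200 = -54*1/200 = -27/100)
u(-193)/21505 + 5761/I(-75) = -1/(-193*(-1 + 82*(-193)))/21505 + 5761/(-27/100) = -1*(-1/193)/(-1 - 15826)*(1/21505) + 5761*(-100/27) = -1*(-1/193)/(-15827)*(1/21505) - 576100/27 = -1*(-1/193)*(-1/15827)*(1/21505) - 576100/27 = -1/3054611*1/21505 - 576100/27 = -1/65689409555 - 576100/27 = -37843668844635527/1773614057985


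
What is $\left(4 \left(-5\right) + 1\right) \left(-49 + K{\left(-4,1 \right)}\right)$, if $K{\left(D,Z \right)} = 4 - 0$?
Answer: $855$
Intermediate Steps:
$K{\left(D,Z \right)} = 4$ ($K{\left(D,Z \right)} = 4 + 0 = 4$)
$\left(4 \left(-5\right) + 1\right) \left(-49 + K{\left(-4,1 \right)}\right) = \left(4 \left(-5\right) + 1\right) \left(-49 + 4\right) = \left(-20 + 1\right) \left(-45\right) = \left(-19\right) \left(-45\right) = 855$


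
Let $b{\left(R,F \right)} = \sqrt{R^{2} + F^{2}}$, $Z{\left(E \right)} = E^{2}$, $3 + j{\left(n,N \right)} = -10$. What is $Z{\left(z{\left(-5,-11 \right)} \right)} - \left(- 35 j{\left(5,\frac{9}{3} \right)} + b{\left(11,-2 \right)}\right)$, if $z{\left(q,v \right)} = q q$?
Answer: $170 - 5 \sqrt{5} \approx 158.82$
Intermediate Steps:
$z{\left(q,v \right)} = q^{2}$
$j{\left(n,N \right)} = -13$ ($j{\left(n,N \right)} = -3 - 10 = -13$)
$b{\left(R,F \right)} = \sqrt{F^{2} + R^{2}}$
$Z{\left(z{\left(-5,-11 \right)} \right)} - \left(- 35 j{\left(5,\frac{9}{3} \right)} + b{\left(11,-2 \right)}\right) = \left(\left(-5\right)^{2}\right)^{2} - \left(\left(-35\right) \left(-13\right) + \sqrt{\left(-2\right)^{2} + 11^{2}}\right) = 25^{2} - \left(455 + \sqrt{4 + 121}\right) = 625 - \left(455 + \sqrt{125}\right) = 625 - \left(455 + 5 \sqrt{5}\right) = 170 - 5 \sqrt{5}$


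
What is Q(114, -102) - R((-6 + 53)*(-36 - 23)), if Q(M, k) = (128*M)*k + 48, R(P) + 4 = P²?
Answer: -9177861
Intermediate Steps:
R(P) = -4 + P²
Q(M, k) = 48 + 128*M*k (Q(M, k) = 128*M*k + 48 = 48 + 128*M*k)
Q(114, -102) - R((-6 + 53)*(-36 - 23)) = (48 + 128*114*(-102)) - (-4 + ((-6 + 53)*(-36 - 23))²) = (48 - 1488384) - (-4 + (47*(-59))²) = -1488336 - (-4 + (-2773)²) = -1488336 - (-4 + 7689529) = -1488336 - 1*7689525 = -1488336 - 7689525 = -9177861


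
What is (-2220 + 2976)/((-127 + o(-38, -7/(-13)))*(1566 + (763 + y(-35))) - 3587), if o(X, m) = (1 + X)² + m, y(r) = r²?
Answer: 1092/6373459 ≈ 0.00017134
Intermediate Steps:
o(X, m) = m + (1 + X)²
(-2220 + 2976)/((-127 + o(-38, -7/(-13)))*(1566 + (763 + y(-35))) - 3587) = (-2220 + 2976)/((-127 + (-7/(-13) + (1 - 38)²))*(1566 + (763 + (-35)²)) - 3587) = 756/((-127 + (-7*(-1/13) + (-37)²))*(1566 + (763 + 1225)) - 3587) = 756/((-127 + (7/13 + 1369))*(1566 + 1988) - 3587) = 756/((-127 + 17804/13)*3554 - 3587) = 756/((16153/13)*3554 - 3587) = 756/(57407762/13 - 3587) = 756/(57361131/13) = 756*(13/57361131) = 1092/6373459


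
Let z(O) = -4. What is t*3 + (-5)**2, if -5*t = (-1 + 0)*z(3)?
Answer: 113/5 ≈ 22.600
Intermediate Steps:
t = -4/5 (t = -(-1 + 0)*(-4)/5 = -(-1)*(-4)/5 = -1/5*4 = -4/5 ≈ -0.80000)
t*3 + (-5)**2 = -4/5*3 + (-5)**2 = -12/5 + 25 = 113/5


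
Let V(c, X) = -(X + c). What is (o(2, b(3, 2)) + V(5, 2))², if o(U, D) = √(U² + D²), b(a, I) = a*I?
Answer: 89 - 28*√10 ≈ 0.45623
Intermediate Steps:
b(a, I) = I*a
o(U, D) = √(D² + U²)
V(c, X) = -X - c
(o(2, b(3, 2)) + V(5, 2))² = (√((2*3)² + 2²) + (-1*2 - 1*5))² = (√(6² + 4) + (-2 - 5))² = (√(36 + 4) - 7)² = (√40 - 7)² = (2*√10 - 7)² = (-7 + 2*√10)²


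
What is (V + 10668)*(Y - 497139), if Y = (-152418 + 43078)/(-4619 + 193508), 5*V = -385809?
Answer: 10406744925090753/314815 ≈ 3.3057e+10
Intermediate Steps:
V = -385809/5 (V = (⅕)*(-385809) = -385809/5 ≈ -77162.)
Y = -109340/188889 ≈ -0.57886
(V + 10668)*(Y - 497139) = (-385809/5 + 10668)*(-109340/188889 - 497139) = -332469/5*(-93904197911/188889) = 10406744925090753/314815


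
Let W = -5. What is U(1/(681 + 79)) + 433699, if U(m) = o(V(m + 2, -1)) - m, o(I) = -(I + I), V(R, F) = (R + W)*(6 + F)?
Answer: 329634029/760 ≈ 4.3373e+5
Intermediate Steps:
V(R, F) = (-5 + R)*(6 + F) (V(R, F) = (R - 5)*(6 + F) = (-5 + R)*(6 + F))
o(I) = -2*I
U(m) = 30 - 11*m (U(m) = -2*(-30 - 5*(-1) + 6*(m + 2) - (m + 2)) - m = -2*(-30 + 5 + 6*(2 + m) - (2 + m)) - m = -2*(-30 + 5 + (12 + 6*m) + (-2 - m)) - m = -2*(-15 + 5*m) - m = (30 - 10*m) - m = 30 - 11*m)
U(1/(681 + 79)) + 433699 = (30 - 11/(681 + 79)) + 433699 = (30 - 11/760) + 433699 = 22789/760 + 433699 = 329634029/760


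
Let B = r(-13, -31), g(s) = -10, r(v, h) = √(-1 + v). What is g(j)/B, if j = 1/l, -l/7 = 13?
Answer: 5*I*√14/7 ≈ 2.6726*I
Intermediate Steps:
l = -91 (l = -7*13 = -91)
j = -1/91 (j = 1/(-91) = -1/91 ≈ -0.010989)
B = I*√14 (B = √(-1 - 13) = √(-14) = I*√14 ≈ 3.7417*I)
g(j)/B = -10*(-I*√14/14) = -(-5)*I*√14/7 = 5*I*√14/7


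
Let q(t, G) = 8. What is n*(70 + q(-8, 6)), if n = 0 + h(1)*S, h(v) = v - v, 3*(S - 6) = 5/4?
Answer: 0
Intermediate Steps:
S = 77/12 (S = 6 + (5/4)/3 = 6 + (5*(¼))/3 = 6 + (⅓)*(5/4) = 6 + 5/12 = 77/12 ≈ 6.4167)
h(v) = 0
n = 0 (n = 0 + 0*(77/12) = 0 + 0 = 0)
n*(70 + q(-8, 6)) = 0*(70 + 8) = 0*78 = 0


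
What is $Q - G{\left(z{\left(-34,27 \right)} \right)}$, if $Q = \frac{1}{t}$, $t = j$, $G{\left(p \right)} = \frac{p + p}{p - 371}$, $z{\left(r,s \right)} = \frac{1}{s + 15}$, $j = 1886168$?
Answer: $\frac{3787917}{29388383608} \approx 0.00012889$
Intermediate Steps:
$z{\left(r,s \right)} = \frac{1}{15 + s}$
$G{\left(p \right)} = \frac{2 p}{-371 + p}$
$t = 1886168$
$Q = \frac{1}{1886168} \approx 5.3018 \cdot 10^{-7}$
$Q - G{\left(z{\left(-34,27 \right)} \right)} = \frac{1}{1886168} - \frac{2}{\left(15 + 27\right) \left(-371 + \frac{1}{15 + 27}\right)} = \frac{1}{1886168} - \frac{2}{42 \left(-371 + \frac{1}{42}\right)} = \frac{1}{1886168} - 2 \cdot \frac{1}{42} \frac{1}{-371 + \frac{1}{42}} = \frac{1}{1886168} - 2 \cdot \frac{1}{42} \frac{1}{- \frac{15581}{42}} = \frac{1}{1886168} - 2 \cdot \frac{1}{42} \left(- \frac{42}{15581}\right) = \frac{1}{1886168} - - \frac{2}{15581} = \frac{1}{1886168} + \frac{2}{15581} = \frac{3787917}{29388383608}$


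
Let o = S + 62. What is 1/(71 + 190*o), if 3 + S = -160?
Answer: -1/19119 ≈ -5.2304e-5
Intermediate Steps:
S = -163 (S = -3 - 160 = -163)
o = -101 (o = -163 + 62 = -101)
1/(71 + 190*o) = 1/(71 + 190*(-101)) = 1/(71 - 19190) = 1/(-19119) = -1/19119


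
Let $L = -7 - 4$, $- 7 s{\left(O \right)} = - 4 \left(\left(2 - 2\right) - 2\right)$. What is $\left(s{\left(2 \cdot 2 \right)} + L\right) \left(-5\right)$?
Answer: $\frac{425}{7} \approx 60.714$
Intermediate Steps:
$s{\left(O \right)} = - \frac{8}{7}$ ($s{\left(O \right)} = - \frac{\left(-4\right) \left(\left(2 - 2\right) - 2\right)}{7} = - \frac{\left(-4\right) \left(0 - 2\right)}{7} = - \frac{\left(-4\right) \left(-2\right)}{7} = \left(- \frac{1}{7}\right) 8 = - \frac{8}{7}$)
$L = -11$
$\left(s{\left(2 \cdot 2 \right)} + L\right) \left(-5\right) = \left(- \frac{8}{7} - 11\right) \left(-5\right) = \left(- \frac{85}{7}\right) \left(-5\right) = \frac{425}{7}$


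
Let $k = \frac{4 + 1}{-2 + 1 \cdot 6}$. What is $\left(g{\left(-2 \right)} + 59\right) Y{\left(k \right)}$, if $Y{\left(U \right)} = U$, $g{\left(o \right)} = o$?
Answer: $\frac{285}{4} \approx 71.25$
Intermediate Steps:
$k = \frac{5}{4}$ ($k = \frac{5}{-2 + 6} = \frac{5}{4} \approx 1.25$)
$\left(g{\left(-2 \right)} + 59\right) Y{\left(k \right)} = \left(-2 + 59\right) \frac{5}{4} = 57 \cdot \frac{5}{4} = \frac{285}{4}$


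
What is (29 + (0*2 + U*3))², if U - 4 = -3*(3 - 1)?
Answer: 529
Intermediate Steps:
U = -2 (U = 4 - 3*(3 - 1) = 4 - 3*2 = 4 - 6 = -2)
(29 + (0*2 + U*3))² = (29 + (0*2 - 2*3))² = (29 + (0 - 6))² = (29 - 6)² = 23² = 529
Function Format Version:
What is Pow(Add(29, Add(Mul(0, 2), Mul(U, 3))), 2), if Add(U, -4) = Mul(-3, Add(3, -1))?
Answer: 529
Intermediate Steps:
U = -2 (U = Add(4, Mul(-3, Add(3, -1))) = Add(4, Mul(-3, 2)) = Add(4, -6) = -2)
Pow(Add(29, Add(Mul(0, 2), Mul(U, 3))), 2) = Pow(Add(29, Add(Mul(0, 2), Mul(-2, 3))), 2) = Pow(Add(29, Add(0, -6)), 2) = Pow(Add(29, -6), 2) = Pow(23, 2) = 529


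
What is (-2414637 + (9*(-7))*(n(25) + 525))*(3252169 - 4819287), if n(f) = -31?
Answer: 3832792952562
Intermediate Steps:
(-2414637 + (9*(-7))*(n(25) + 525))*(3252169 - 4819287) = (-2414637 + (9*(-7))*(-31 + 525))*(3252169 - 4819287) = (-2414637 - 63*494)*(-1567118) = (-2414637 - 31122)*(-1567118) = -2445759*(-1567118) = 3832792952562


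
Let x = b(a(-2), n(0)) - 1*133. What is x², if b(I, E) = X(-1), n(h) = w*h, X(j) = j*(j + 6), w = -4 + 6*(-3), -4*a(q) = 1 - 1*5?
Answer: 19044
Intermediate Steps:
a(q) = 1 (a(q) = -(1 - 1*5)/4 = -(1 - 5)/4 = -¼*(-4) = 1)
w = -22 (w = -4 - 18 = -22)
X(j) = j*(6 + j)
n(h) = -22*h
b(I, E) = -5 (b(I, E) = -(6 - 1) = -1*5 = -5)
x = -138 (x = -5 - 1*133 = -5 - 133 = -138)
x² = (-138)² = 19044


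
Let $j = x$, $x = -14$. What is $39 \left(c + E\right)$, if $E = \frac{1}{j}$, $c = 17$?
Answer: $\frac{9243}{14} \approx 660.21$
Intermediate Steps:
$j = -14$
$E = - \frac{1}{14}$ ($E = \frac{1}{-14} = - \frac{1}{14} \approx -0.071429$)
$39 \left(c + E\right) = 39 \left(17 - \frac{1}{14}\right) = 39 \cdot \frac{237}{14} = \frac{9243}{14}$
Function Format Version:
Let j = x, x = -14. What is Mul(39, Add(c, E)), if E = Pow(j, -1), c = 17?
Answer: Rational(9243, 14) ≈ 660.21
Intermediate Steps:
j = -14
E = Rational(-1, 14) (E = Pow(-14, -1) = Rational(-1, 14) ≈ -0.071429)
Mul(39, Add(c, E)) = Mul(39, Add(17, Rational(-1, 14))) = Mul(39, Rational(237, 14)) = Rational(9243, 14)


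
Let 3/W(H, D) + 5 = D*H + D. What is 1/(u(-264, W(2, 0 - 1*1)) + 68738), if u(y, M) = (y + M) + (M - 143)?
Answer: 4/273321 ≈ 1.4635e-5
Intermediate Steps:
W(H, D) = 3/(-5 + D + D*H) (W(H, D) = 3/(-5 + (D*H + D)) = 3/(-5 + (D + D*H)) = 3/(-5 + D + D*H))
u(y, M) = -143 + y + 2*M (u(y, M) = (M + y) + (-143 + M) = -143 + y + 2*M)
1/(u(-264, W(2, 0 - 1*1)) + 68738) = 1/((-143 - 264 + 2*(3/(-5 + (0 - 1*1) + (0 - 1*1)*2))) + 68738) = 1/((-143 - 264 + 2*(3/(-5 + (0 - 1) + (0 - 1)*2))) + 68738) = 1/((-143 - 264 + 2*(3/(-5 - 1 - 1*2))) + 68738) = 1/((-143 - 264 + 2*(3/(-5 - 1 - 2))) + 68738) = 1/((-143 - 264 + 2*(3/(-8))) + 68738) = 1/((-143 - 264 + 2*(3*(-⅛))) + 68738) = 1/((-143 - 264 + 2*(-3/8)) + 68738) = 1/((-143 - 264 - ¾) + 68738) = 1/(-1631/4 + 68738) = 1/(273321/4) = 4/273321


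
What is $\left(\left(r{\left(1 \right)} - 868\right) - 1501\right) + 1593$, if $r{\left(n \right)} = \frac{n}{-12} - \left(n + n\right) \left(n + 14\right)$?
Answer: $- \frac{9673}{12} \approx -806.08$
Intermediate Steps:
$r{\left(n \right)} = - \frac{n}{12} - 2 n \left(14 + n\right)$ ($r{\left(n \right)} = n \left(- \frac{1}{12}\right) - 2 n \left(14 + n\right) = - \frac{n}{12} - 2 n \left(14 + n\right)$)
$\left(\left(r{\left(1 \right)} - 868\right) - 1501\right) + 1593 = \left(\left(\left(- \frac{1}{12}\right) 1 \left(337 + 24 \cdot 1\right) - 868\right) - 1501\right) + 1593 = \left(\left(\left(- \frac{1}{12}\right) 1 \left(337 + 24\right) - 868\right) - 1501\right) + 1593 = \left(\left(\left(- \frac{1}{12}\right) 1 \cdot 361 - 868\right) - 1501\right) + 1593 = \left(\left(- \frac{361}{12} - 868\right) - 1501\right) + 1593 = \left(- \frac{10777}{12} - 1501\right) + 1593 = - \frac{28789}{12} + 1593 = - \frac{9673}{12}$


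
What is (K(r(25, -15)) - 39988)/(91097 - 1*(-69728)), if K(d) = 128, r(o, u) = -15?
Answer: -7972/32165 ≈ -0.24785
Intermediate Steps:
(K(r(25, -15)) - 39988)/(91097 - 1*(-69728)) = (128 - 39988)/(91097 - 1*(-69728)) = -39860/(91097 + 69728) = -39860/160825 = -39860*1/160825 = -7972/32165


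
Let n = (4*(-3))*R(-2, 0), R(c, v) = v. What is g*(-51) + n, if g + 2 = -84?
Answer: 4386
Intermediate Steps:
g = -86 (g = -2 - 84 = -86)
n = 0 (n = (4*(-3))*0 = -12*0 = 0)
g*(-51) + n = -86*(-51) + 0 = 4386 + 0 = 4386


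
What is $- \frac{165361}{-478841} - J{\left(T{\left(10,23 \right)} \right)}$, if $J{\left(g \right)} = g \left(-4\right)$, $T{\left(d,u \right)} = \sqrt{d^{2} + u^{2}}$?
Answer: $\frac{165361}{478841} + 4 \sqrt{629} \approx 100.66$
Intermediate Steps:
$J{\left(g \right)} = - 4 g$
$- \frac{165361}{-478841} - J{\left(T{\left(10,23 \right)} \right)} = - \frac{165361}{-478841} - - 4 \sqrt{10^{2} + 23^{2}} = \left(-165361\right) \left(- \frac{1}{478841}\right) - - 4 \sqrt{100 + 529} = \frac{165361}{478841} - - 4 \sqrt{629} = \frac{165361}{478841} + 4 \sqrt{629}$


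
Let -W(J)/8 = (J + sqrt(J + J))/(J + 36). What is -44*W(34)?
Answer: 5984/35 + 352*sqrt(17)/35 ≈ 212.44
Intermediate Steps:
W(J) = -8*(J + sqrt(2)*sqrt(J))/(36 + J) (W(J) = -8*(J + sqrt(J + J))/(J + 36) = -8*(J + sqrt(2*J))/(36 + J) = -8*(J + sqrt(2)*sqrt(J))/(36 + J))
-44*W(34) = -352*(-1*34 - sqrt(2)*sqrt(34))/(36 + 34) = -352*(-34 - 2*sqrt(17))/70 = -44*(-136/35 - 8*sqrt(17)/35) = 5984/35 + 352*sqrt(17)/35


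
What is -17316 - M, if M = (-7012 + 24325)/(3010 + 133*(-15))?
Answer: -606657/35 ≈ -17333.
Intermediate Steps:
M = 597/35 (M = 17313/(3010 - 1995) = 17313/1015 = 17313*(1/1015) = 597/35 ≈ 17.057)
-17316 - M = -17316 - 1*597/35 = -17316 - 597/35 = -606657/35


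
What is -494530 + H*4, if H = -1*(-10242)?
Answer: -453562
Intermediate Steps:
H = 10242
-494530 + H*4 = -494530 + 10242*4 = -494530 + 40968 = -453562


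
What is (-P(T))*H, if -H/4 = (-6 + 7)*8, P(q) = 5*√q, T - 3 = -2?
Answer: 160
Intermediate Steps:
T = 1 (T = 3 - 2 = 1)
H = -32 (H = -4*(-6 + 7)*8 = -4*8 = -32)
(-P(T))*H = -5*√1*(-32) = -5*(-32) = 160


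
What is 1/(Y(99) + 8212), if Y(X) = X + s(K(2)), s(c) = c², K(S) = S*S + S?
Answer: 1/8347 ≈ 0.00011980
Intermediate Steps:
K(S) = S + S² (K(S) = S² + S = S + S²)
Y(X) = 36 + X (Y(X) = X + (2*(1 + 2))² = X + (2*3)² = X + 6² = X + 36 = 36 + X)
1/(Y(99) + 8212) = 1/((36 + 99) + 8212) = 1/(135 + 8212) = 1/8347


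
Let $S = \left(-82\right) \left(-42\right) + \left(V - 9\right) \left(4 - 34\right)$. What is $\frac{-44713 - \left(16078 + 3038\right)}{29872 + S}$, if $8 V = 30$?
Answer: $- \frac{127658}{66947} \approx -1.9069$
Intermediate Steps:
$V = \frac{15}{4}$ ($V = \frac{1}{8} \cdot 30 = \frac{15}{4} \approx 3.75$)
$S = \frac{7203}{2}$ ($S = \left(-82\right) \left(-42\right) + \left(\frac{15}{4} - 9\right) \left(4 - 34\right) = 3444 - - \frac{315}{2} = 3444 + \frac{315}{2} = \frac{7203}{2} \approx 3601.5$)
$\frac{-44713 - \left(16078 + 3038\right)}{29872 + S} = \frac{-44713 - \left(16078 + 3038\right)}{29872 + \frac{7203}{2}} = \frac{-44713 - 19116}{\frac{66947}{2}} = \left(-44713 - 19116\right) \frac{2}{66947} = \left(-63829\right) \frac{2}{66947} = - \frac{127658}{66947}$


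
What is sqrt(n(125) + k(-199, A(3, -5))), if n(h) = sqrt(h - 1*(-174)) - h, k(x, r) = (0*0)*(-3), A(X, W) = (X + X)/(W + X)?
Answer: sqrt(-125 + sqrt(299)) ≈ 10.378*I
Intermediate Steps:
A(X, W) = 2*X/(W + X) (A(X, W) = (2*X)/(W + X) = 2*X/(W + X))
k(x, r) = 0 (k(x, r) = 0*(-3) = 0)
n(h) = sqrt(174 + h) - h (n(h) = sqrt(h + 174) - h = sqrt(174 + h) - h)
sqrt(n(125) + k(-199, A(3, -5))) = sqrt((sqrt(174 + 125) - 1*125) + 0) = sqrt((sqrt(299) - 125) + 0) = sqrt((-125 + sqrt(299)) + 0) = sqrt(-125 + sqrt(299))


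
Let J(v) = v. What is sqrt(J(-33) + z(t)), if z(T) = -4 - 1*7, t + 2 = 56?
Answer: 2*I*sqrt(11) ≈ 6.6332*I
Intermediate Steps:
t = 54 (t = -2 + 56 = 54)
z(T) = -11 (z(T) = -4 - 7 = -11)
sqrt(J(-33) + z(t)) = sqrt(-33 - 11) = sqrt(-44) = 2*I*sqrt(11)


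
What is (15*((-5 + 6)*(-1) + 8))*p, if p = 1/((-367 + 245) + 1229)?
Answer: 35/369 ≈ 0.094851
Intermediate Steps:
p = 1/1107 (p = 1/(-122 + 1229) = 1/1107 ≈ 0.00090334)
(15*((-5 + 6)*(-1) + 8))*p = (15*((-5 + 6)*(-1) + 8))*(1/1107) = (15*(1*(-1) + 8))*(1/1107) = (15*(-1 + 8))*(1/1107) = (15*7)*(1/1107) = 105*(1/1107) = 35/369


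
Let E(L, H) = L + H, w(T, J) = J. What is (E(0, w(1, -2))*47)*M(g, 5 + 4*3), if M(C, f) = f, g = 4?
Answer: -1598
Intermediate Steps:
E(L, H) = H + L
(E(0, w(1, -2))*47)*M(g, 5 + 4*3) = ((-2 + 0)*47)*(5 + 4*3) = (-2*47)*(5 + 12) = -94*17 = -1598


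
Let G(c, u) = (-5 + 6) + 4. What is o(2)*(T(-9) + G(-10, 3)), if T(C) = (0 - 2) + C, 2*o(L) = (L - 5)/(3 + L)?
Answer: 9/5 ≈ 1.8000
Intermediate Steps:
G(c, u) = 5 (G(c, u) = 1 + 4 = 5)
o(L) = (-5 + L)/(2*(3 + L)) (o(L) = ((L - 5)/(3 + L))/2 = ((-5 + L)/(3 + L))/2 = (-5 + L)/(2*(3 + L)))
T(C) = -2 + C
o(2)*(T(-9) + G(-10, 3)) = ((-5 + 2)/(2*(3 + 2)))*((-2 - 9) + 5) = ((½)*(-3)/5)*(-11 + 5) = ((½)*(⅕)*(-3))*(-6) = -3/10*(-6) = 9/5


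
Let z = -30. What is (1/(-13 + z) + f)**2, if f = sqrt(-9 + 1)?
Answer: (1 - 86*I*sqrt(2))**2/1849 ≈ -7.9995 - 0.13155*I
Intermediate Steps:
f = 2*I*sqrt(2) (f = sqrt(-8) = 2*I*sqrt(2) ≈ 2.8284*I)
(1/(-13 + z) + f)**2 = (1/(-13 - 30) + 2*I*sqrt(2))**2 = (1/(-43) + 2*I*sqrt(2))**2 = (-1/43 + 2*I*sqrt(2))**2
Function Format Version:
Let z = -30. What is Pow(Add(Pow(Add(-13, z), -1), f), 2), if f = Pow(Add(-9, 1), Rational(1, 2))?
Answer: Mul(Rational(1, 1849), Pow(Add(1, Mul(-86, I, Pow(2, Rational(1, 2)))), 2)) ≈ Add(-7.9995, Mul(-0.13155, I))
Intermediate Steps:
f = Mul(2, I, Pow(2, Rational(1, 2))) (f = Pow(-8, Rational(1, 2)) = Mul(2, I, Pow(2, Rational(1, 2))) ≈ Mul(2.8284, I))
Pow(Add(Pow(Add(-13, z), -1), f), 2) = Pow(Add(Pow(Add(-13, -30), -1), Mul(2, I, Pow(2, Rational(1, 2)))), 2) = Pow(Add(Pow(-43, -1), Mul(2, I, Pow(2, Rational(1, 2)))), 2) = Pow(Add(Rational(-1, 43), Mul(2, I, Pow(2, Rational(1, 2)))), 2)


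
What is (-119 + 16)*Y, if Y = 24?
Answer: -2472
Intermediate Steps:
(-119 + 16)*Y = (-119 + 16)*24 = -103*24 = -2472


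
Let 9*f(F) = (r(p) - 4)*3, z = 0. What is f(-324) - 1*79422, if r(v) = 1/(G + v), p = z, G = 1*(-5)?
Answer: -397117/5 ≈ -79423.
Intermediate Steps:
G = -5
p = 0
r(v) = 1/(-5 + v)
f(F) = -7/5 (f(F) = ((1/(-5 + 0) - 4)*3)/9 = ((1/(-5) - 4)*3)/9 = ((-⅕ - 4)*3)/9 = (-21/5*3)/9 = (⅑)*(-63/5) = -7/5)
f(-324) - 1*79422 = -7/5 - 1*79422 = -7/5 - 79422 = -397117/5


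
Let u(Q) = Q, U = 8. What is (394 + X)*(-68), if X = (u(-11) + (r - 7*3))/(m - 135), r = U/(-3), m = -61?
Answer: -3940192/147 ≈ -26804.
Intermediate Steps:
r = -8/3 (r = 8/(-3) = 8*(-⅓) = -8/3 ≈ -2.6667)
X = 26/147 (X = (-11 + (-8/3 - 7*3))/(-61 - 135) = (-11 + (-8/3 - 21))/(-196) = (-11 - 71/3)*(-1/196) = -104/3*(-1/196) = 26/147 ≈ 0.17687)
(394 + X)*(-68) = (394 + 26/147)*(-68) = (57944/147)*(-68) = -3940192/147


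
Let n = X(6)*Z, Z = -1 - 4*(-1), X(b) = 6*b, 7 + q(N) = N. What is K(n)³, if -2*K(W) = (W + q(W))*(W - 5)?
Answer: -9975864290183/8 ≈ -1.2470e+12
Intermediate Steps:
q(N) = -7 + N
Z = 3 (Z = -1 + 4 = 3)
n = 108 (n = (6*6)*3 = 36*3 = 108)
K(W) = -(-7 + 2*W)*(-5 + W)/2 (K(W) = -(W + (-7 + W))*(W - 5)/2 = -(-7 + 2*W)*(-5 + W)/2)
K(n)³ = (-35/2 - 1*108² + (17/2)*108)³ = (-35/2 - 1*11664 + 918)³ = (-35/2 - 11664 + 918)³ = (-21527/2)³ = -9975864290183/8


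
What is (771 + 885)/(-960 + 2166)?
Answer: 92/67 ≈ 1.3731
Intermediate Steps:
(771 + 885)/(-960 + 2166) = 1656/1206 = 1656*(1/1206) = 92/67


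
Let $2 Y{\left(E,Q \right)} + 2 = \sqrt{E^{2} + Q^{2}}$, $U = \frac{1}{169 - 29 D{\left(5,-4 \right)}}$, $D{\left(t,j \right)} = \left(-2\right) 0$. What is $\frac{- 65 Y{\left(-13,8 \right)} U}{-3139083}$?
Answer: $- \frac{5}{40808079} + \frac{5 \sqrt{233}}{81616158} \approx 8.126 \cdot 10^{-7}$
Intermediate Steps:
$D{\left(t,j \right)} = 0$
$U = \frac{1}{169}$ ($U = \frac{1}{169 - 0} = \frac{1}{169 + 0} = \frac{1}{169} \approx 0.0059172$)
$Y{\left(E,Q \right)} = -1 + \frac{\sqrt{E^{2} + Q^{2}}}{2}$
$\frac{- 65 Y{\left(-13,8 \right)} U}{-3139083} = \frac{- 65 \left(-1 + \frac{\sqrt{\left(-13\right)^{2} + 8^{2}}}{2}\right) \frac{1}{169}}{-3139083} = - 65 \left(-1 + \frac{\sqrt{169 + 64}}{2}\right) \frac{1}{169} \left(- \frac{1}{3139083}\right) = - 65 \left(-1 + \frac{\sqrt{233}}{2}\right) \frac{1}{169} \left(- \frac{1}{3139083}\right) = \left(65 - \frac{65 \sqrt{233}}{2}\right) \frac{1}{169} \left(- \frac{1}{3139083}\right) = \left(\frac{5}{13} - \frac{5 \sqrt{233}}{26}\right) \left(- \frac{1}{3139083}\right) = - \frac{5}{40808079} + \frac{5 \sqrt{233}}{81616158}$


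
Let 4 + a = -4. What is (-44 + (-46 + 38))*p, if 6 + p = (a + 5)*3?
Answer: 780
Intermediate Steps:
a = -8 (a = -4 - 4 = -8)
p = -15 (p = -6 + (-8 + 5)*3 = -6 - 3*3 = -6 - 9 = -15)
(-44 + (-46 + 38))*p = (-44 + (-46 + 38))*(-15) = (-44 - 8)*(-15) = -52*(-15) = 780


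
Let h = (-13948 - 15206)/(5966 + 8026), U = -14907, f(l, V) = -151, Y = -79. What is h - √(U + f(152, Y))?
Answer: -4859/2332 - I*√15058 ≈ -2.0836 - 122.71*I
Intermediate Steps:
h = -4859/2332 (h = -29154/13992 = -29154*1/13992 = -4859/2332 ≈ -2.0836)
h - √(U + f(152, Y)) = -4859/2332 - √(-14907 - 151) = -4859/2332 - √(-15058) = -4859/2332 - I*√15058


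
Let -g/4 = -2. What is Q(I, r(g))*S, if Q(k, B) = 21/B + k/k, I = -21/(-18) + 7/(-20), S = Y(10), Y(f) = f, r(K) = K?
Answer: 145/4 ≈ 36.250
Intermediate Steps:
g = 8 (g = -4*(-2) = 8)
S = 10
I = 49/60 (I = -21*(-1/18) + 7*(-1/20) = 7/6 - 7/20 = 49/60 ≈ 0.81667)
Q(k, B) = 1 + 21/B (Q(k, B) = 21/B + 1 = 1 + 21/B)
Q(I, r(g))*S = ((21 + 8)/8)*10 = ((⅛)*29)*10 = (29/8)*10 = 145/4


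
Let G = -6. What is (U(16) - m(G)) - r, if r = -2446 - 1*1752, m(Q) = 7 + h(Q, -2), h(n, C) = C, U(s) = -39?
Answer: 4154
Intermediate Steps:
m(Q) = 5 (m(Q) = 7 - 2 = 5)
r = -4198 (r = -2446 - 1752 = -4198)
(U(16) - m(G)) - r = (-39 - 1*5) - 1*(-4198) = (-39 - 5) + 4198 = -44 + 4198 = 4154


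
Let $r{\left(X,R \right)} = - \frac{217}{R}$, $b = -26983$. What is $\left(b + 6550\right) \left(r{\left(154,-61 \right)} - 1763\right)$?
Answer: $\frac{2192992158}{61} \approx 3.5951 \cdot 10^{7}$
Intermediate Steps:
$\left(b + 6550\right) \left(r{\left(154,-61 \right)} - 1763\right) = \left(-26983 + 6550\right) \left(- \frac{217}{-61} - 1763\right) = - 20433 \left(\left(-217\right) \left(- \frac{1}{61}\right) - 1763\right) = - 20433 \left(\frac{217}{61} - 1763\right) = \left(-20433\right) \left(- \frac{107326}{61}\right) = \frac{2192992158}{61}$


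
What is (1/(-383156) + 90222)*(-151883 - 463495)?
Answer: -10636532004051759/191578 ≈ -5.5521e+10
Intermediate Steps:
(1/(-383156) + 90222)*(-151883 - 463495) = (-1/383156 + 90222)*(-615378) = (34569100631/383156)*(-615378) = -10636532004051759/191578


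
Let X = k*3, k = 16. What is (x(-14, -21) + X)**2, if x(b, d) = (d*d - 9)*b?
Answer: 36000000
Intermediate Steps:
x(b, d) = b*(-9 + d**2) (x(b, d) = (d**2 - 9)*b = (-9 + d**2)*b = b*(-9 + d**2))
X = 48 (X = 16*3 = 48)
(x(-14, -21) + X)**2 = (-14*(-9 + (-21)**2) + 48)**2 = (-14*(-9 + 441) + 48)**2 = (-14*432 + 48)**2 = (-6048 + 48)**2 = (-6000)**2 = 36000000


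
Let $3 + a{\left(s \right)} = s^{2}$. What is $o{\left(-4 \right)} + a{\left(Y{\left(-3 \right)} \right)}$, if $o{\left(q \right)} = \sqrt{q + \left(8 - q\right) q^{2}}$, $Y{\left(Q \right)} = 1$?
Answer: $-2 + 2 \sqrt{47} \approx 11.711$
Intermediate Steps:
$a{\left(s \right)} = -3 + s^{2}$
$o{\left(q \right)} = \sqrt{q + q^{2} \left(8 - q\right)}$
$o{\left(-4 \right)} + a{\left(Y{\left(-3 \right)} \right)} = \sqrt{- 4 \left(1 - \left(-4\right)^{2} + 8 \left(-4\right)\right)} - \left(3 - 1^{2}\right) = \sqrt{- 4 \left(1 - 16 - 32\right)} + \left(-3 + 1\right) = \sqrt{- 4 \left(1 - 16 - 32\right)} - 2 = \sqrt{\left(-4\right) \left(-47\right)} - 2 = \sqrt{188} - 2 = 2 \sqrt{47} - 2 = -2 + 2 \sqrt{47}$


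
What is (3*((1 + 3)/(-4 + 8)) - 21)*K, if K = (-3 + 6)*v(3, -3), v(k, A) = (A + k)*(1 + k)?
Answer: 0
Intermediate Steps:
v(k, A) = (1 + k)*(A + k)
K = 0 (K = (-3 + 6)*(-3 + 3 + 3² - 3*3) = 3*(-3 + 3 + 9 - 9) = 3*0 = 0)
(3*((1 + 3)/(-4 + 8)) - 21)*K = (3*((1 + 3)/(-4 + 8)) - 21)*0 = (3*(4/4) - 21)*0 = (3*(4*(¼)) - 21)*0 = (3*1 - 21)*0 = (3 - 21)*0 = -18*0 = 0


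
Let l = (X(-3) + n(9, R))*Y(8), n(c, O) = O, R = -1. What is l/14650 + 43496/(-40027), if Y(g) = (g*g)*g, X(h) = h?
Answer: -359595848/293197775 ≈ -1.2265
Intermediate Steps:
Y(g) = g³ (Y(g) = g²*g = g³)
l = -2048 (l = (-3 - 1)*8³ = -4*512 = -2048)
l/14650 + 43496/(-40027) = -2048/14650 + 43496/(-40027) = -2048*1/14650 + 43496*(-1/40027) = -1024/7325 - 43496/40027 = -359595848/293197775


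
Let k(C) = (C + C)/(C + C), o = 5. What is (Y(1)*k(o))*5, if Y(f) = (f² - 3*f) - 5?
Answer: -35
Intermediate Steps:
k(C) = 1 (k(C) = (2*C)/((2*C)) = (2*C)*(1/(2*C)) = 1)
Y(f) = -5 + f² - 3*f
(Y(1)*k(o))*5 = ((-5 + 1² - 3*1)*1)*5 = ((-5 + 1 - 3)*1)*5 = -7*1*5 = -7*5 = -35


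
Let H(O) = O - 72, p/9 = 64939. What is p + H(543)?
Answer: 584922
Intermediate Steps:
p = 584451 (p = 9*64939 = 584451)
H(O) = -72 + O
p + H(543) = 584451 + (-72 + 543) = 584451 + 471 = 584922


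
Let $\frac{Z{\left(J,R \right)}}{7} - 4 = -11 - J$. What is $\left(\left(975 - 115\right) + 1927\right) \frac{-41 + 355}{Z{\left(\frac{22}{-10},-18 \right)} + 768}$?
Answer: $\frac{729265}{612} \approx 1191.6$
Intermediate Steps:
$Z{\left(J,R \right)} = -49 - 7 J$ ($Z{\left(J,R \right)} = 28 + 7 \left(-11 - J\right) = 28 - \left(77 + 7 J\right) = -49 - 7 J$)
$\left(\left(975 - 115\right) + 1927\right) \frac{-41 + 355}{Z{\left(\frac{22}{-10},-18 \right)} + 768} = \left(\left(975 - 115\right) + 1927\right) \frac{-41 + 355}{\left(-49 - 7 \frac{22}{-10}\right) + 768} = \left(860 + 1927\right) \frac{314}{\left(-49 - 7 \cdot 22 \left(- \frac{1}{10}\right)\right) + 768} = 2787 \frac{314}{\left(-49 - - \frac{77}{5}\right) + 768} = 2787 \frac{314}{\left(-49 + \frac{77}{5}\right) + 768} = 2787 \frac{314}{- \frac{168}{5} + 768} = 2787 \frac{314}{\frac{3672}{5}} = 2787 \cdot 314 \cdot \frac{5}{3672} = 2787 \cdot \frac{785}{1836} = \frac{729265}{612}$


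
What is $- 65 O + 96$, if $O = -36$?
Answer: $2436$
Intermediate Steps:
$- 65 O + 96 = \left(-65\right) \left(-36\right) + 96 = 2340 + 96 = 2436$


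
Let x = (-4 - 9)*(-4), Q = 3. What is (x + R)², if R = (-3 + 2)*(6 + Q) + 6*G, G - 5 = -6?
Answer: 1369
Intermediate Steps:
G = -1 (G = 5 - 6 = -1)
R = -15 (R = (-3 + 2)*(6 + 3) + 6*(-1) = -1*9 - 6 = -9 - 6 = -15)
x = 52 (x = -13*(-4) = 52)
(x + R)² = (52 - 15)² = 37² = 1369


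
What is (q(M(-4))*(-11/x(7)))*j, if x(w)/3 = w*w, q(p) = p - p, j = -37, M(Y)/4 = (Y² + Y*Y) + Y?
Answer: 0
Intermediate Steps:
M(Y) = 4*Y + 8*Y² (M(Y) = 4*((Y² + Y*Y) + Y) = 4*((Y² + Y²) + Y) = 4*(2*Y² + Y) = 4*(Y + 2*Y²) = 4*Y + 8*Y²)
q(p) = 0
x(w) = 3*w² (x(w) = 3*(w*w) = 3*w²)
(q(M(-4))*(-11/x(7)))*j = (0*(-11/(3*7²)))*(-37) = (0*(-11/(3*49)))*(-37) = (0*(-11/147))*(-37) = 0*(-37) = 0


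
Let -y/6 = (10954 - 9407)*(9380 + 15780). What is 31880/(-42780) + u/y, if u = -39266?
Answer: -62028498551/83255270280 ≈ -0.74504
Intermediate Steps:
y = -233535120 (y = -6*(10954 - 9407)*(9380 + 15780) = -9282*25160 = -6*38922520 = -233535120)
31880/(-42780) + u/y = 31880/(-42780) - 39266/(-233535120) = 31880*(-1/42780) - 39266*(-1/233535120) = -1594/2139 + 19633/116767560 = -62028498551/83255270280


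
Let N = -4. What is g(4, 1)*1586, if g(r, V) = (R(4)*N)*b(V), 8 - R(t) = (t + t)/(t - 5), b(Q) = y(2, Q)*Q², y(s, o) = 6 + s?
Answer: -812032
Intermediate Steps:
b(Q) = 8*Q² (b(Q) = (6 + 2)*Q² = 8*Q²)
R(t) = 8 - 2*t/(-5 + t) (R(t) = 8 - (t + t)/(t - 5) = 8 - 2*t/(-5 + t))
g(r, V) = -512*V² (g(r, V) = ((2*(-20 + 3*4)/(-5 + 4))*(-4))*(8*V²) = ((2*(-20 + 12)/(-1))*(-4))*(8*V²) = ((2*(-1)*(-8))*(-4))*(8*V²) = (16*(-4))*(8*V²) = -512*V²)
g(4, 1)*1586 = -512*1²*1586 = -512*1*1586 = -512*1586 = -812032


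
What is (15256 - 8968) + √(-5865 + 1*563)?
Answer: 6288 + I*√5302 ≈ 6288.0 + 72.815*I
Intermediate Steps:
(15256 - 8968) + √(-5865 + 1*563) = 6288 + √(-5865 + 563) = 6288 + √(-5302) = 6288 + I*√5302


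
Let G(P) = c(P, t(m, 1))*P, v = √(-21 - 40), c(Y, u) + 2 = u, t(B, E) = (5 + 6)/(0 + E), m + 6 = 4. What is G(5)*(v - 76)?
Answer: -3420 + 45*I*√61 ≈ -3420.0 + 351.46*I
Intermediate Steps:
m = -2 (m = -6 + 4 = -2)
t(B, E) = 11/E
c(Y, u) = -2 + u
v = I*√61 (v = √(-61) = I*√61 ≈ 7.8102*I)
G(P) = 9*P (G(P) = (-2 + 11/1)*P = (-2 + 11*1)*P = (-2 + 11)*P = 9*P)
G(5)*(v - 76) = (9*5)*(I*√61 - 76) = 45*(-76 + I*√61) = -3420 + 45*I*√61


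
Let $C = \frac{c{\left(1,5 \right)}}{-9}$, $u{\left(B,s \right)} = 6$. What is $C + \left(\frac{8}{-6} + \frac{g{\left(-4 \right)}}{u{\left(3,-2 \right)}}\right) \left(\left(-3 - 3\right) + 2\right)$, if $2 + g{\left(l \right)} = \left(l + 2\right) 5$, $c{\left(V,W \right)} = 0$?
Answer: $\frac{40}{3} \approx 13.333$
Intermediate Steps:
$C = 0$ ($C = \frac{0}{-9} = 0 \left(- \frac{1}{9}\right) = 0$)
$g{\left(l \right)} = 8 + 5 l$ ($g{\left(l \right)} = -2 + \left(l + 2\right) 5 = -2 + \left(2 + l\right) 5 = -2 + \left(10 + 5 l\right) = 8 + 5 l$)
$C + \left(\frac{8}{-6} + \frac{g{\left(-4 \right)}}{u{\left(3,-2 \right)}}\right) \left(\left(-3 - 3\right) + 2\right) = 0 + \left(\frac{8}{-6} + \frac{8 + 5 \left(-4\right)}{6}\right) \left(\left(-3 - 3\right) + 2\right) = 0 + \left(8 \left(- \frac{1}{6}\right) + \left(8 - 20\right) \frac{1}{6}\right) \left(-6 + 2\right) = 0 + \left(- \frac{4}{3} - 2\right) \left(-4\right) = 0 - - \frac{40}{3} = 0 + \frac{40}{3} = \frac{40}{3}$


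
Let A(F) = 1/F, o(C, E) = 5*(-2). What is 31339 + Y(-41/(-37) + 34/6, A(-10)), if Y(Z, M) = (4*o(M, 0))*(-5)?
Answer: 31539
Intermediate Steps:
o(C, E) = -10
Y(Z, M) = 200 (Y(Z, M) = (4*(-10))*(-5) = -40*(-5) = 200)
31339 + Y(-41/(-37) + 34/6, A(-10)) = 31339 + 200 = 31539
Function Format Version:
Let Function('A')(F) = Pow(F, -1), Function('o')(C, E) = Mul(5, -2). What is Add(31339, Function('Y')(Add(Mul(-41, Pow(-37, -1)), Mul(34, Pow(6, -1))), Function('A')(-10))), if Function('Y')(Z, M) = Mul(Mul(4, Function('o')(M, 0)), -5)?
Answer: 31539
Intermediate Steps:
Function('o')(C, E) = -10
Function('Y')(Z, M) = 200 (Function('Y')(Z, M) = Mul(Mul(4, -10), -5) = Mul(-40, -5) = 200)
Add(31339, Function('Y')(Add(Mul(-41, Pow(-37, -1)), Mul(34, Pow(6, -1))), Function('A')(-10))) = Add(31339, 200) = 31539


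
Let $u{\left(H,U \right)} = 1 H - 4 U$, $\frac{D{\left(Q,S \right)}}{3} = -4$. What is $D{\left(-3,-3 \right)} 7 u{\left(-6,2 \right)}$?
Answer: $1176$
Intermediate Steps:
$D{\left(Q,S \right)} = -12$ ($D{\left(Q,S \right)} = 3 \left(-4\right) = -12$)
$u{\left(H,U \right)} = H - 4 U$
$D{\left(-3,-3 \right)} 7 u{\left(-6,2 \right)} = \left(-12\right) 7 \left(-6 - 8\right) = - 84 \left(-6 - 8\right) = \left(-84\right) \left(-14\right) = 1176$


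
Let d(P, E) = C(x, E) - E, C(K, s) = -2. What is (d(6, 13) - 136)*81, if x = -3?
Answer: -12231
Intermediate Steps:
d(P, E) = -2 - E
(d(6, 13) - 136)*81 = ((-2 - 1*13) - 136)*81 = ((-2 - 13) - 136)*81 = (-15 - 136)*81 = -151*81 = -12231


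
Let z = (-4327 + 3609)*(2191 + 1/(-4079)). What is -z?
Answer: 6416829184/4079 ≈ 1.5731e+6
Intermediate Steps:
z = -6416829184/4079 (z = -718*(2191 - 1/4079) = -718*8937088/4079 = -6416829184/4079 ≈ -1.5731e+6)
-z = -1*(-6416829184/4079) = 6416829184/4079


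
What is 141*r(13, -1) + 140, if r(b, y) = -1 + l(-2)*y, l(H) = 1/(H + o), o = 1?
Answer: 140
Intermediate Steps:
l(H) = 1/(1 + H) (l(H) = 1/(H + 1) = 1/(1 + H))
r(b, y) = -1 - y (r(b, y) = -1 + y/(1 - 2) = -1 + y/(-1) = -1 - y)
141*r(13, -1) + 140 = 141*(-1 - 1*(-1)) + 140 = 141*(-1 + 1) + 140 = 141*0 + 140 = 0 + 140 = 140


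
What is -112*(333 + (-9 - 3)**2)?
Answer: -53424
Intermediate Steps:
-112*(333 + (-9 - 3)**2) = -112*(333 + (-12)**2) = -112*(333 + 144) = -112*477 = -53424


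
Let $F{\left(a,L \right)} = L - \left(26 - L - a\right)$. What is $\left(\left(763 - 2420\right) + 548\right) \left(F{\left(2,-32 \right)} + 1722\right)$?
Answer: $-1812106$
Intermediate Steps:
$F{\left(a,L \right)} = -26 + a + 2 L$ ($F{\left(a,L \right)} = L - \left(26 - L - a\right) = L + \left(-26 + L + a\right) = -26 + a + 2 L$)
$\left(\left(763 - 2420\right) + 548\right) \left(F{\left(2,-32 \right)} + 1722\right) = \left(\left(763 - 2420\right) + 548\right) \left(\left(-26 + 2 + 2 \left(-32\right)\right) + 1722\right) = \left(\left(763 - 2420\right) + 548\right) \left(\left(-26 + 2 - 64\right) + 1722\right) = \left(-1657 + 548\right) \left(-88 + 1722\right) = \left(-1109\right) 1634 = -1812106$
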